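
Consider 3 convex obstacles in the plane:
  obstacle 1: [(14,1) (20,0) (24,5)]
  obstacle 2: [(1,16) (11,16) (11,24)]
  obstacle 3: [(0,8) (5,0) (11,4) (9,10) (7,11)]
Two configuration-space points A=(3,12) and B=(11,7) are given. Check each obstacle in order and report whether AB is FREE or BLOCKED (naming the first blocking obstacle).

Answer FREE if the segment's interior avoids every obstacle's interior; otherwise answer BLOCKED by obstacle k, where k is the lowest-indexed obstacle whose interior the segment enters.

BLOCKED by obstacle 3

Obstacle 1 [(14,1) (20,0) (24,5)]:
  edge (14,1)–(20,0): clear
  edge (20,0)–(24,5): clear
  edge (24,5)–(14,1): clear
  midpoint (7,19/2) outside
  → clear
Obstacle 2 [(1,16) (11,16) (11,24)]:
  edge (1,16)–(11,16): clear
  edge (11,16)–(11,24): clear
  edge (11,24)–(1,16): clear
  midpoint (7,19/2) outside
  → clear
Obstacle 3 [(0,8) (5,0) (11,4) (9,10) (7,11)]:
  edge (0,8)–(5,0): clear
  edge (5,0)–(11,4): clear
  edge (11,4)–(9,10): crosses AB
  edge (9,10)–(7,11): clear
  edge (7,11)–(0,8): crosses AB
  → BLOCKED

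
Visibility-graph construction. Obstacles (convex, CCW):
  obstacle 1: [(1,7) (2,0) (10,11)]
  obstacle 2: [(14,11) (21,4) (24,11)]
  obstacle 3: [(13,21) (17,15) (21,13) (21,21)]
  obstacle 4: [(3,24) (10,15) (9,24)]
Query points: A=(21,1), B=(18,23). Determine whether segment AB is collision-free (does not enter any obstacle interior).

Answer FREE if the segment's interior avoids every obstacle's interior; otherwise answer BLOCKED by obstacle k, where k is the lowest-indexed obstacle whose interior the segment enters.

Obstacle 1 [(1,7) (2,0) (10,11)]:
  edge (1,7)–(2,0): clear
  edge (2,0)–(10,11): clear
  edge (10,11)–(1,7): clear
  midpoint (39/2,12) outside
  → clear
Obstacle 2 [(14,11) (21,4) (24,11)]:
  edge (14,11)–(21,4): crosses AB
  edge (21,4)–(24,11): clear
  edge (24,11)–(14,11): crosses AB
  → BLOCKED
Obstacle 3 [(13,21) (17,15) (21,13) (21,21)]:
  edge (13,21)–(17,15): clear
  edge (17,15)–(21,13): crosses AB
  edge (21,13)–(21,21): clear
  edge (21,21)–(13,21): crosses AB
  → BLOCKED
Obstacle 4 [(3,24) (10,15) (9,24)]:
  edge (3,24)–(10,15): clear
  edge (10,15)–(9,24): clear
  edge (9,24)–(3,24): clear
  midpoint (39/2,12) outside
  → clear

BLOCKED by obstacle 2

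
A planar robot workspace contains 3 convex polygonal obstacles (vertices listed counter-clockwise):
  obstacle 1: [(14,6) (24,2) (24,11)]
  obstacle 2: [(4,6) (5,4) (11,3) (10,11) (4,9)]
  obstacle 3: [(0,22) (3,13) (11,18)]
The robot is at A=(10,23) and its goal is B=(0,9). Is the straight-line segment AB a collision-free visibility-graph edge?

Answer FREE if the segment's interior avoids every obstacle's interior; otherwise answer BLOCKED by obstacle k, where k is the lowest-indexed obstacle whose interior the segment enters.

Obstacle 1 [(14,6) (24,2) (24,11)]:
  edge (14,6)–(24,2): clear
  edge (24,2)–(24,11): clear
  edge (24,11)–(14,6): clear
  midpoint (5,16) outside
  → clear
Obstacle 2 [(4,6) (5,4) (11,3) (10,11) (4,9)]:
  edge (4,6)–(5,4): clear
  edge (5,4)–(11,3): clear
  edge (11,3)–(10,11): clear
  edge (10,11)–(4,9): clear
  edge (4,9)–(4,6): clear
  midpoint (5,16) outside
  → clear
Obstacle 3 [(0,22) (3,13) (11,18)]:
  edge (0,22)–(3,13): crosses AB
  edge (3,13)–(11,18): clear
  edge (11,18)–(0,22): crosses AB
  → BLOCKED

BLOCKED by obstacle 3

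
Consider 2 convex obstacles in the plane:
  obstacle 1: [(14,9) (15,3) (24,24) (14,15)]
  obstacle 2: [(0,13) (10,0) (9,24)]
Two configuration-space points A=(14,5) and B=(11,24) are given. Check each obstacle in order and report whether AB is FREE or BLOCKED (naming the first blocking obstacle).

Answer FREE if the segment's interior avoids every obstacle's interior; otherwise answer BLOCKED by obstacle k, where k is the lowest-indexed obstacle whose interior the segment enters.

Obstacle 1 [(14,9) (15,3) (24,24) (14,15)]:
  edge (14,9)–(15,3): clear
  edge (15,3)–(24,24): clear
  edge (24,24)–(14,15): clear
  edge (14,15)–(14,9): clear
  midpoint (25/2,29/2) outside
  → clear
Obstacle 2 [(0,13) (10,0) (9,24)]:
  edge (0,13)–(10,0): clear
  edge (10,0)–(9,24): clear
  edge (9,24)–(0,13): clear
  midpoint (25/2,29/2) outside
  → clear

FREE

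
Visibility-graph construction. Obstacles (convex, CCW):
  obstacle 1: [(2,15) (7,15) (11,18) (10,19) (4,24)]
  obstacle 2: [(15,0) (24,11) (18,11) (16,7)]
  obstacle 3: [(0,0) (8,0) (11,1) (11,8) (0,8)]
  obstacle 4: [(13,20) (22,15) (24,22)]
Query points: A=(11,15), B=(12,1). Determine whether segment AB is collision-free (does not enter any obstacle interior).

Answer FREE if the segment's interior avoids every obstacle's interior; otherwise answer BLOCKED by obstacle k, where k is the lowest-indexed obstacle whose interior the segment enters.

FREE

Obstacle 1 [(2,15) (7,15) (11,18) (10,19) (4,24)]:
  edge (2,15)–(7,15): clear
  edge (7,15)–(11,18): clear
  edge (11,18)–(10,19): clear
  edge (10,19)–(4,24): clear
  edge (4,24)–(2,15): clear
  midpoint (23/2,8) outside
  → clear
Obstacle 2 [(15,0) (24,11) (18,11) (16,7)]:
  edge (15,0)–(24,11): clear
  edge (24,11)–(18,11): clear
  edge (18,11)–(16,7): clear
  edge (16,7)–(15,0): clear
  midpoint (23/2,8) outside
  → clear
Obstacle 3 [(0,0) (8,0) (11,1) (11,8) (0,8)]:
  edge (0,0)–(8,0): clear
  edge (8,0)–(11,1): clear
  edge (11,1)–(11,8): clear
  edge (11,8)–(0,8): clear
  edge (0,8)–(0,0): clear
  midpoint (23/2,8) outside
  → clear
Obstacle 4 [(13,20) (22,15) (24,22)]:
  edge (13,20)–(22,15): clear
  edge (22,15)–(24,22): clear
  edge (24,22)–(13,20): clear
  midpoint (23/2,8) outside
  → clear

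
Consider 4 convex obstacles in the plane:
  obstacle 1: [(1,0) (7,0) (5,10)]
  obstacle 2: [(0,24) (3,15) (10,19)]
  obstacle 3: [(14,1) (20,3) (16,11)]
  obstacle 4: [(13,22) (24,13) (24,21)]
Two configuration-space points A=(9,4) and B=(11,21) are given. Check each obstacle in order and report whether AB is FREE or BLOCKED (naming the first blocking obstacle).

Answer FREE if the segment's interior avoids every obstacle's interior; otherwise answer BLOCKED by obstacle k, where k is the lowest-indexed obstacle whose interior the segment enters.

Obstacle 1 [(1,0) (7,0) (5,10)]:
  edge (1,0)–(7,0): clear
  edge (7,0)–(5,10): clear
  edge (5,10)–(1,0): clear
  midpoint (10,25/2) outside
  → clear
Obstacle 2 [(0,24) (3,15) (10,19)]:
  edge (0,24)–(3,15): clear
  edge (3,15)–(10,19): clear
  edge (10,19)–(0,24): clear
  midpoint (10,25/2) outside
  → clear
Obstacle 3 [(14,1) (20,3) (16,11)]:
  edge (14,1)–(20,3): clear
  edge (20,3)–(16,11): clear
  edge (16,11)–(14,1): clear
  midpoint (10,25/2) outside
  → clear
Obstacle 4 [(13,22) (24,13) (24,21)]:
  edge (13,22)–(24,13): clear
  edge (24,13)–(24,21): clear
  edge (24,21)–(13,22): clear
  midpoint (10,25/2) outside
  → clear

FREE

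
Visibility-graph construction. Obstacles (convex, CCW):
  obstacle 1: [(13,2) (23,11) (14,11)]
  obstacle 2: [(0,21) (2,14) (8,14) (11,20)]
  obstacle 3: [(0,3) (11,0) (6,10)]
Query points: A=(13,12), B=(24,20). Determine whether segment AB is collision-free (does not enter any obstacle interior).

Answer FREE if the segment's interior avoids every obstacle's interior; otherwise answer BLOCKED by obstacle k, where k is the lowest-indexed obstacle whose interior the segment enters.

Obstacle 1 [(13,2) (23,11) (14,11)]:
  edge (13,2)–(23,11): clear
  edge (23,11)–(14,11): clear
  edge (14,11)–(13,2): clear
  midpoint (37/2,16) outside
  → clear
Obstacle 2 [(0,21) (2,14) (8,14) (11,20)]:
  edge (0,21)–(2,14): clear
  edge (2,14)–(8,14): clear
  edge (8,14)–(11,20): clear
  edge (11,20)–(0,21): clear
  midpoint (37/2,16) outside
  → clear
Obstacle 3 [(0,3) (11,0) (6,10)]:
  edge (0,3)–(11,0): clear
  edge (11,0)–(6,10): clear
  edge (6,10)–(0,3): clear
  midpoint (37/2,16) outside
  → clear

FREE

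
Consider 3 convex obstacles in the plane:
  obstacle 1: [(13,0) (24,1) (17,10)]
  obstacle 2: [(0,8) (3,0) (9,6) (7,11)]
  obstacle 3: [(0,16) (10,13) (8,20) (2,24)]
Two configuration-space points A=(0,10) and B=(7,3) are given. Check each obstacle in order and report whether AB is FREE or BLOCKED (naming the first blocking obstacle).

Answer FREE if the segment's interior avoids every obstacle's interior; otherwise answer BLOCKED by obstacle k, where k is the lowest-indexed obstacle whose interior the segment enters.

Obstacle 1 [(13,0) (24,1) (17,10)]:
  edge (13,0)–(24,1): clear
  edge (24,1)–(17,10): clear
  edge (17,10)–(13,0): clear
  midpoint (7/2,13/2) outside
  → clear
Obstacle 2 [(0,8) (3,0) (9,6) (7,11)]:
  edge (0,8)–(3,0): clear
  edge (3,0)–(9,6): crosses AB
  edge (9,6)–(7,11): clear
  edge (7,11)–(0,8): crosses AB
  → BLOCKED
Obstacle 3 [(0,16) (10,13) (8,20) (2,24)]:
  edge (0,16)–(10,13): clear
  edge (10,13)–(8,20): clear
  edge (8,20)–(2,24): clear
  edge (2,24)–(0,16): clear
  midpoint (7/2,13/2) outside
  → clear

BLOCKED by obstacle 2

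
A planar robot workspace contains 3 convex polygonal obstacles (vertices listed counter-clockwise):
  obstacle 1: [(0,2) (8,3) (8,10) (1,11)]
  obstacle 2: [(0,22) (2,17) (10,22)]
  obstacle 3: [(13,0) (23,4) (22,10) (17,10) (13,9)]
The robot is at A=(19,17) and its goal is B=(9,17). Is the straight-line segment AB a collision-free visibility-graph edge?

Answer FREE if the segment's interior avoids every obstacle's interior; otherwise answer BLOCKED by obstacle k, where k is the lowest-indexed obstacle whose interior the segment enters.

FREE

Obstacle 1 [(0,2) (8,3) (8,10) (1,11)]:
  edge (0,2)–(8,3): clear
  edge (8,3)–(8,10): clear
  edge (8,10)–(1,11): clear
  edge (1,11)–(0,2): clear
  midpoint (14,17) outside
  → clear
Obstacle 2 [(0,22) (2,17) (10,22)]:
  edge (0,22)–(2,17): clear
  edge (2,17)–(10,22): clear
  edge (10,22)–(0,22): clear
  midpoint (14,17) outside
  → clear
Obstacle 3 [(13,0) (23,4) (22,10) (17,10) (13,9)]:
  edge (13,0)–(23,4): clear
  edge (23,4)–(22,10): clear
  edge (22,10)–(17,10): clear
  edge (17,10)–(13,9): clear
  edge (13,9)–(13,0): clear
  midpoint (14,17) outside
  → clear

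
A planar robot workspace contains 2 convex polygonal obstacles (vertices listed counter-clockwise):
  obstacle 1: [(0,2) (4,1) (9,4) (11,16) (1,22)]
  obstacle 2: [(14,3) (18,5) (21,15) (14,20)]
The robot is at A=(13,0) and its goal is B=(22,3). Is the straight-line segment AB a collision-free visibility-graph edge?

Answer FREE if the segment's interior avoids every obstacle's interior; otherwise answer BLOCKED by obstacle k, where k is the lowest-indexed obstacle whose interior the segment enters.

FREE

Obstacle 1 [(0,2) (4,1) (9,4) (11,16) (1,22)]:
  edge (0,2)–(4,1): clear
  edge (4,1)–(9,4): clear
  edge (9,4)–(11,16): clear
  edge (11,16)–(1,22): clear
  edge (1,22)–(0,2): clear
  midpoint (35/2,3/2) outside
  → clear
Obstacle 2 [(14,3) (18,5) (21,15) (14,20)]:
  edge (14,3)–(18,5): clear
  edge (18,5)–(21,15): clear
  edge (21,15)–(14,20): clear
  edge (14,20)–(14,3): clear
  midpoint (35/2,3/2) outside
  → clear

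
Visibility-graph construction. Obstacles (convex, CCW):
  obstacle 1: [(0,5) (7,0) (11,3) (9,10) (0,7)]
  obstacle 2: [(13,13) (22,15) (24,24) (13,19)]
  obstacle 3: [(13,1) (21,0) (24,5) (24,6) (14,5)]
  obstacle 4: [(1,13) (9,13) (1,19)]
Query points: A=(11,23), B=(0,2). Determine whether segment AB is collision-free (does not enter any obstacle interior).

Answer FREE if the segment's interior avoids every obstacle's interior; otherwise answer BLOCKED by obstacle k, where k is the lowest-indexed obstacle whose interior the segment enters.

BLOCKED by obstacle 1

Obstacle 1 [(0,5) (7,0) (11,3) (9,10) (0,7)]:
  edge (0,5)–(7,0): crosses AB
  edge (7,0)–(11,3): clear
  edge (11,3)–(9,10): clear
  edge (9,10)–(0,7): crosses AB
  edge (0,7)–(0,5): clear
  → BLOCKED
Obstacle 2 [(13,13) (22,15) (24,24) (13,19)]:
  edge (13,13)–(22,15): clear
  edge (22,15)–(24,24): clear
  edge (24,24)–(13,19): clear
  edge (13,19)–(13,13): clear
  midpoint (11/2,25/2) outside
  → clear
Obstacle 3 [(13,1) (21,0) (24,5) (24,6) (14,5)]:
  edge (13,1)–(21,0): clear
  edge (21,0)–(24,5): clear
  edge (24,5)–(24,6): clear
  edge (24,6)–(14,5): clear
  edge (14,5)–(13,1): clear
  midpoint (11/2,25/2) outside
  → clear
Obstacle 4 [(1,13) (9,13) (1,19)]:
  edge (1,13)–(9,13): crosses AB
  edge (9,13)–(1,19): crosses AB
  edge (1,19)–(1,13): clear
  → BLOCKED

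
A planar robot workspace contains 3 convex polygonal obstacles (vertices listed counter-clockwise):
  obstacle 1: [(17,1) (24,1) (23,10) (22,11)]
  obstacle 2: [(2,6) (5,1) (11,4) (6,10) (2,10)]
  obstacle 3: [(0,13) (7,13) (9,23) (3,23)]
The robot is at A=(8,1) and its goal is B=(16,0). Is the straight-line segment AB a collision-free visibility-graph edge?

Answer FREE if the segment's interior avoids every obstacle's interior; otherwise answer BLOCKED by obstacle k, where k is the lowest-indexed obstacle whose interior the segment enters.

FREE

Obstacle 1 [(17,1) (24,1) (23,10) (22,11)]:
  edge (17,1)–(24,1): clear
  edge (24,1)–(23,10): clear
  edge (23,10)–(22,11): clear
  edge (22,11)–(17,1): clear
  midpoint (12,1/2) outside
  → clear
Obstacle 2 [(2,6) (5,1) (11,4) (6,10) (2,10)]:
  edge (2,6)–(5,1): clear
  edge (5,1)–(11,4): clear
  edge (11,4)–(6,10): clear
  edge (6,10)–(2,10): clear
  edge (2,10)–(2,6): clear
  midpoint (12,1/2) outside
  → clear
Obstacle 3 [(0,13) (7,13) (9,23) (3,23)]:
  edge (0,13)–(7,13): clear
  edge (7,13)–(9,23): clear
  edge (9,23)–(3,23): clear
  edge (3,23)–(0,13): clear
  midpoint (12,1/2) outside
  → clear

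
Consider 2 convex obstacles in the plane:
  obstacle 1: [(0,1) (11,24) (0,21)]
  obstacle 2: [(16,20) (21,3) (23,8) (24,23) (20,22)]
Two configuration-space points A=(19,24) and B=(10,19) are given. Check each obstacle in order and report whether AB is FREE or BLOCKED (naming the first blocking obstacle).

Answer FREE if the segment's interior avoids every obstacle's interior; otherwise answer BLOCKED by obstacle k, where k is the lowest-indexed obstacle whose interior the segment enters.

Obstacle 1 [(0,1) (11,24) (0,21)]:
  edge (0,1)–(11,24): clear
  edge (11,24)–(0,21): clear
  edge (0,21)–(0,1): clear
  midpoint (29/2,43/2) outside
  → clear
Obstacle 2 [(16,20) (21,3) (23,8) (24,23) (20,22)]:
  edge (16,20)–(21,3): clear
  edge (21,3)–(23,8): clear
  edge (23,8)–(24,23): clear
  edge (24,23)–(20,22): clear
  edge (20,22)–(16,20): clear
  midpoint (29/2,43/2) outside
  → clear

FREE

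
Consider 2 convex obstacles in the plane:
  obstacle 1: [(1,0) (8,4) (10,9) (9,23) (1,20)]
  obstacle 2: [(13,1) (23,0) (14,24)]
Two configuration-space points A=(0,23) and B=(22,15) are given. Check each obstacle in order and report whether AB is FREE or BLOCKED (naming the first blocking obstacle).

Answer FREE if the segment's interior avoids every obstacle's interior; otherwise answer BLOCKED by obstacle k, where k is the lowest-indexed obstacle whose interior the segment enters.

Obstacle 1 [(1,0) (8,4) (10,9) (9,23) (1,20)]:
  edge (1,0)–(8,4): clear
  edge (8,4)–(10,9): clear
  edge (10,9)–(9,23): crosses AB
  edge (9,23)–(1,20): crosses AB
  edge (1,20)–(1,0): clear
  → BLOCKED
Obstacle 2 [(13,1) (23,0) (14,24)]:
  edge (13,1)–(23,0): clear
  edge (23,0)–(14,24): crosses AB
  edge (14,24)–(13,1): crosses AB
  → BLOCKED

BLOCKED by obstacle 1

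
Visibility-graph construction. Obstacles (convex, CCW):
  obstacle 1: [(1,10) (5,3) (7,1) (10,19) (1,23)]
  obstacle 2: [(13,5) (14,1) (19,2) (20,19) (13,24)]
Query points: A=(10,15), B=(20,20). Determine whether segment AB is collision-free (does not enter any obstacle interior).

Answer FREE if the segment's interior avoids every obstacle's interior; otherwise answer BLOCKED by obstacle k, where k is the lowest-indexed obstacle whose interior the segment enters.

Obstacle 1 [(1,10) (5,3) (7,1) (10,19) (1,23)]:
  edge (1,10)–(5,3): clear
  edge (5,3)–(7,1): clear
  edge (7,1)–(10,19): clear
  edge (10,19)–(1,23): clear
  edge (1,23)–(1,10): clear
  midpoint (15,35/2) outside
  → clear
Obstacle 2 [(13,5) (14,1) (19,2) (20,19) (13,24)]:
  edge (13,5)–(14,1): clear
  edge (14,1)–(19,2): clear
  edge (19,2)–(20,19): clear
  edge (20,19)–(13,24): crosses AB
  edge (13,24)–(13,5): crosses AB
  → BLOCKED

BLOCKED by obstacle 2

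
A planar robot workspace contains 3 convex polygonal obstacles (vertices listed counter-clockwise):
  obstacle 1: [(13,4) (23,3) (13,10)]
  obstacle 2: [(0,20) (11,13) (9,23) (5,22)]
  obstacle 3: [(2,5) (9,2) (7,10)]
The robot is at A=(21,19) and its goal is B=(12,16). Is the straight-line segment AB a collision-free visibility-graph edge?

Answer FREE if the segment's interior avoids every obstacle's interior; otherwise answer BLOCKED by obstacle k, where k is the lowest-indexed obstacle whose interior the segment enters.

FREE

Obstacle 1 [(13,4) (23,3) (13,10)]:
  edge (13,4)–(23,3): clear
  edge (23,3)–(13,10): clear
  edge (13,10)–(13,4): clear
  midpoint (33/2,35/2) outside
  → clear
Obstacle 2 [(0,20) (11,13) (9,23) (5,22)]:
  edge (0,20)–(11,13): clear
  edge (11,13)–(9,23): clear
  edge (9,23)–(5,22): clear
  edge (5,22)–(0,20): clear
  midpoint (33/2,35/2) outside
  → clear
Obstacle 3 [(2,5) (9,2) (7,10)]:
  edge (2,5)–(9,2): clear
  edge (9,2)–(7,10): clear
  edge (7,10)–(2,5): clear
  midpoint (33/2,35/2) outside
  → clear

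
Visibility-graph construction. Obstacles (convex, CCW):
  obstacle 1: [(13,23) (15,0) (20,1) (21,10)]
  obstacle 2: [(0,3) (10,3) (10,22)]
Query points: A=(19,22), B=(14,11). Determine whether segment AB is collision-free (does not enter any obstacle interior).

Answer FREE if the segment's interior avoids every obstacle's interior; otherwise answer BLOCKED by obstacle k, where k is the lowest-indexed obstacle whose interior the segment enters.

BLOCKED by obstacle 1

Obstacle 1 [(13,23) (15,0) (20,1) (21,10)]:
  edge (13,23)–(15,0): crosses AB
  edge (15,0)–(20,1): clear
  edge (20,1)–(21,10): clear
  edge (21,10)–(13,23): crosses AB
  → BLOCKED
Obstacle 2 [(0,3) (10,3) (10,22)]:
  edge (0,3)–(10,3): clear
  edge (10,3)–(10,22): clear
  edge (10,22)–(0,3): clear
  midpoint (33/2,33/2) outside
  → clear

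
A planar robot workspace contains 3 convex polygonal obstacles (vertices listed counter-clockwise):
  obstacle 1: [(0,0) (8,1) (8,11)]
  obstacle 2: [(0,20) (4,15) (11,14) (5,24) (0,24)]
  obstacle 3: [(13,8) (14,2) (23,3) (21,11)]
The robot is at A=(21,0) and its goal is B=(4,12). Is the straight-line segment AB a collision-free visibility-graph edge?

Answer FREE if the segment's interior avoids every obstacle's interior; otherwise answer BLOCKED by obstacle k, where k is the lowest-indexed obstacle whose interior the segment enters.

Obstacle 1 [(0,0) (8,1) (8,11)]:
  edge (0,0)–(8,1): clear
  edge (8,1)–(8,11): crosses AB
  edge (8,11)–(0,0): crosses AB
  → BLOCKED
Obstacle 2 [(0,20) (4,15) (11,14) (5,24) (0,24)]:
  edge (0,20)–(4,15): clear
  edge (4,15)–(11,14): clear
  edge (11,14)–(5,24): clear
  edge (5,24)–(0,24): clear
  edge (0,24)–(0,20): clear
  midpoint (25/2,6) outside
  → clear
Obstacle 3 [(13,8) (14,2) (23,3) (21,11)]:
  edge (13,8)–(14,2): crosses AB
  edge (14,2)–(23,3): crosses AB
  edge (23,3)–(21,11): clear
  edge (21,11)–(13,8): clear
  → BLOCKED

BLOCKED by obstacle 1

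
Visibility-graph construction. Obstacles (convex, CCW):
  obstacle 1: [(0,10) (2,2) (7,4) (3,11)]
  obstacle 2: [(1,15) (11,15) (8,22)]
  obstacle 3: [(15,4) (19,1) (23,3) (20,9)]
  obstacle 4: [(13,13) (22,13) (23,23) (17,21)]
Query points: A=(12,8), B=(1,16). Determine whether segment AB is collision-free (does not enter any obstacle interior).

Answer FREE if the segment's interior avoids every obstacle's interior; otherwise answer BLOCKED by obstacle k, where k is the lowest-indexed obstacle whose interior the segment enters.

BLOCKED by obstacle 2

Obstacle 1 [(0,10) (2,2) (7,4) (3,11)]:
  edge (0,10)–(2,2): clear
  edge (2,2)–(7,4): clear
  edge (7,4)–(3,11): clear
  edge (3,11)–(0,10): clear
  midpoint (13/2,12) outside
  → clear
Obstacle 2 [(1,15) (11,15) (8,22)]:
  edge (1,15)–(11,15): crosses AB
  edge (11,15)–(8,22): clear
  edge (8,22)–(1,15): crosses AB
  → BLOCKED
Obstacle 3 [(15,4) (19,1) (23,3) (20,9)]:
  edge (15,4)–(19,1): clear
  edge (19,1)–(23,3): clear
  edge (23,3)–(20,9): clear
  edge (20,9)–(15,4): clear
  midpoint (13/2,12) outside
  → clear
Obstacle 4 [(13,13) (22,13) (23,23) (17,21)]:
  edge (13,13)–(22,13): clear
  edge (22,13)–(23,23): clear
  edge (23,23)–(17,21): clear
  edge (17,21)–(13,13): clear
  midpoint (13/2,12) outside
  → clear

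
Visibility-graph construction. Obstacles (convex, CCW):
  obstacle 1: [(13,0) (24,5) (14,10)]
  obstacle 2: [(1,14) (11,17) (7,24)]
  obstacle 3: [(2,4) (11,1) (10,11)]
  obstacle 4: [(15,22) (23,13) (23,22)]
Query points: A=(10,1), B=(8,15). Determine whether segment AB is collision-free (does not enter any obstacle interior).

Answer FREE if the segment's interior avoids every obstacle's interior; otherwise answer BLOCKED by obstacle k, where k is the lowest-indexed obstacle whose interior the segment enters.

BLOCKED by obstacle 3

Obstacle 1 [(13,0) (24,5) (14,10)]:
  edge (13,0)–(24,5): clear
  edge (24,5)–(14,10): clear
  edge (14,10)–(13,0): clear
  midpoint (9,8) outside
  → clear
Obstacle 2 [(1,14) (11,17) (7,24)]:
  edge (1,14)–(11,17): clear
  edge (11,17)–(7,24): clear
  edge (7,24)–(1,14): clear
  midpoint (9,8) outside
  → clear
Obstacle 3 [(2,4) (11,1) (10,11)]:
  edge (2,4)–(11,1): crosses AB
  edge (11,1)–(10,11): clear
  edge (10,11)–(2,4): crosses AB
  → BLOCKED
Obstacle 4 [(15,22) (23,13) (23,22)]:
  edge (15,22)–(23,13): clear
  edge (23,13)–(23,22): clear
  edge (23,22)–(15,22): clear
  midpoint (9,8) outside
  → clear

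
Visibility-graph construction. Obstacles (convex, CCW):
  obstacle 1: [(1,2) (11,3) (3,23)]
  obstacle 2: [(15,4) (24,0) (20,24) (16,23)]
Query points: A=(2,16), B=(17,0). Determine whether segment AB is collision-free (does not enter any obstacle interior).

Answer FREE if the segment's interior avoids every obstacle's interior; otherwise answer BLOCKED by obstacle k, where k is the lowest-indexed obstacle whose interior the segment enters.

Obstacle 1 [(1,2) (11,3) (3,23)]:
  edge (1,2)–(11,3): clear
  edge (11,3)–(3,23): crosses AB
  edge (3,23)–(1,2): crosses AB
  → BLOCKED
Obstacle 2 [(15,4) (24,0) (20,24) (16,23)]:
  edge (15,4)–(24,0): clear
  edge (24,0)–(20,24): clear
  edge (20,24)–(16,23): clear
  edge (16,23)–(15,4): clear
  midpoint (19/2,8) outside
  → clear

BLOCKED by obstacle 1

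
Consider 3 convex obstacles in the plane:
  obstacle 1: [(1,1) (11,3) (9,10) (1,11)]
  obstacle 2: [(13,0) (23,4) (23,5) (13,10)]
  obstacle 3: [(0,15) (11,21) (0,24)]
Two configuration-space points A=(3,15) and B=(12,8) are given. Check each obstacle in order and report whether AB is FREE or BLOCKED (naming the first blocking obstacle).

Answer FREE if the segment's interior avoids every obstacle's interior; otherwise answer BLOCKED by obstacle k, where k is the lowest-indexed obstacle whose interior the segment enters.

Obstacle 1 [(1,1) (11,3) (9,10) (1,11)]:
  edge (1,1)–(11,3): clear
  edge (11,3)–(9,10): clear
  edge (9,10)–(1,11): clear
  edge (1,11)–(1,1): clear
  midpoint (15/2,23/2) outside
  → clear
Obstacle 2 [(13,0) (23,4) (23,5) (13,10)]:
  edge (13,0)–(23,4): clear
  edge (23,4)–(23,5): clear
  edge (23,5)–(13,10): clear
  edge (13,10)–(13,0): clear
  midpoint (15/2,23/2) outside
  → clear
Obstacle 3 [(0,15) (11,21) (0,24)]:
  edge (0,15)–(11,21): clear
  edge (11,21)–(0,24): clear
  edge (0,24)–(0,15): clear
  midpoint (15/2,23/2) outside
  → clear

FREE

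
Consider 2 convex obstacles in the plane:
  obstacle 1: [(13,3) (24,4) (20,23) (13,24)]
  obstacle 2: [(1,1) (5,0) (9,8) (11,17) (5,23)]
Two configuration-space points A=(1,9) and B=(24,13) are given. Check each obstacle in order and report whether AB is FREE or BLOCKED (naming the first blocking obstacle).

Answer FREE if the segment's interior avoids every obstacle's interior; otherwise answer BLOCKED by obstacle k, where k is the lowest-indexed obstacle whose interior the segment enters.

BLOCKED by obstacle 1

Obstacle 1 [(13,3) (24,4) (20,23) (13,24)]:
  edge (13,3)–(24,4): clear
  edge (24,4)–(20,23): crosses AB
  edge (20,23)–(13,24): clear
  edge (13,24)–(13,3): crosses AB
  → BLOCKED
Obstacle 2 [(1,1) (5,0) (9,8) (11,17) (5,23)]:
  edge (1,1)–(5,0): clear
  edge (5,0)–(9,8): clear
  edge (9,8)–(11,17): crosses AB
  edge (11,17)–(5,23): clear
  edge (5,23)–(1,1): crosses AB
  → BLOCKED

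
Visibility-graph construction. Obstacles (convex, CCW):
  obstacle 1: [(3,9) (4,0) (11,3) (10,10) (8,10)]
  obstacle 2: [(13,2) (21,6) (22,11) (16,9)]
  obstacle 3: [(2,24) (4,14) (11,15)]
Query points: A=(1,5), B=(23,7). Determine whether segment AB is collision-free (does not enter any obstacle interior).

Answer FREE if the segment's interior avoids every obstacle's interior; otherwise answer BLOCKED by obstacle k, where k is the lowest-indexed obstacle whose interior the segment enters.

BLOCKED by obstacle 1

Obstacle 1 [(3,9) (4,0) (11,3) (10,10) (8,10)]:
  edge (3,9)–(4,0): crosses AB
  edge (4,0)–(11,3): clear
  edge (11,3)–(10,10): crosses AB
  edge (10,10)–(8,10): clear
  edge (8,10)–(3,9): clear
  → BLOCKED
Obstacle 2 [(13,2) (21,6) (22,11) (16,9)]:
  edge (13,2)–(21,6): clear
  edge (21,6)–(22,11): crosses AB
  edge (22,11)–(16,9): clear
  edge (16,9)–(13,2): crosses AB
  → BLOCKED
Obstacle 3 [(2,24) (4,14) (11,15)]:
  edge (2,24)–(4,14): clear
  edge (4,14)–(11,15): clear
  edge (11,15)–(2,24): clear
  midpoint (12,6) outside
  → clear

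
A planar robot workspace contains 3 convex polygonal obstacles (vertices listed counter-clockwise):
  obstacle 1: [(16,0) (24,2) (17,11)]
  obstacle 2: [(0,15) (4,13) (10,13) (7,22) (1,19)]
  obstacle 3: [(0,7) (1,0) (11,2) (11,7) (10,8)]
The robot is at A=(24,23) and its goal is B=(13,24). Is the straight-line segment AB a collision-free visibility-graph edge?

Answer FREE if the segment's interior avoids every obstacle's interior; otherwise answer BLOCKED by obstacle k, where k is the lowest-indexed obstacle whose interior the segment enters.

Obstacle 1 [(16,0) (24,2) (17,11)]:
  edge (16,0)–(24,2): clear
  edge (24,2)–(17,11): clear
  edge (17,11)–(16,0): clear
  midpoint (37/2,47/2) outside
  → clear
Obstacle 2 [(0,15) (4,13) (10,13) (7,22) (1,19)]:
  edge (0,15)–(4,13): clear
  edge (4,13)–(10,13): clear
  edge (10,13)–(7,22): clear
  edge (7,22)–(1,19): clear
  edge (1,19)–(0,15): clear
  midpoint (37/2,47/2) outside
  → clear
Obstacle 3 [(0,7) (1,0) (11,2) (11,7) (10,8)]:
  edge (0,7)–(1,0): clear
  edge (1,0)–(11,2): clear
  edge (11,2)–(11,7): clear
  edge (11,7)–(10,8): clear
  edge (10,8)–(0,7): clear
  midpoint (37/2,47/2) outside
  → clear

FREE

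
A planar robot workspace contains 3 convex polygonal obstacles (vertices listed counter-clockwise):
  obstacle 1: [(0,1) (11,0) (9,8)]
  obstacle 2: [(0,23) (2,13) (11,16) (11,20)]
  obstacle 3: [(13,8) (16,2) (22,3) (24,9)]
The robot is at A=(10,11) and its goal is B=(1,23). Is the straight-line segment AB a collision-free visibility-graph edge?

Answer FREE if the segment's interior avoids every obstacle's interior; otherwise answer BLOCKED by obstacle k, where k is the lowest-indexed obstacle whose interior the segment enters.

BLOCKED by obstacle 2

Obstacle 1 [(0,1) (11,0) (9,8)]:
  edge (0,1)–(11,0): clear
  edge (11,0)–(9,8): clear
  edge (9,8)–(0,1): clear
  midpoint (11/2,17) outside
  → clear
Obstacle 2 [(0,23) (2,13) (11,16) (11,20)]:
  edge (0,23)–(2,13): clear
  edge (2,13)–(11,16): crosses AB
  edge (11,16)–(11,20): clear
  edge (11,20)–(0,23): crosses AB
  → BLOCKED
Obstacle 3 [(13,8) (16,2) (22,3) (24,9)]:
  edge (13,8)–(16,2): clear
  edge (16,2)–(22,3): clear
  edge (22,3)–(24,9): clear
  edge (24,9)–(13,8): clear
  midpoint (11/2,17) outside
  → clear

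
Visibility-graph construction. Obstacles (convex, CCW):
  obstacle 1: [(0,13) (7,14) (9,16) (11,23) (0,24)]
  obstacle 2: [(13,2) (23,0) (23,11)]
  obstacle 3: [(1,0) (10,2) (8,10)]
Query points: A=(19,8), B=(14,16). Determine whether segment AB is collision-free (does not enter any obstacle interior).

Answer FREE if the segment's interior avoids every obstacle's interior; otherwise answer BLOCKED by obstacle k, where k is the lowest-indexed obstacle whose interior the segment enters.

FREE

Obstacle 1 [(0,13) (7,14) (9,16) (11,23) (0,24)]:
  edge (0,13)–(7,14): clear
  edge (7,14)–(9,16): clear
  edge (9,16)–(11,23): clear
  edge (11,23)–(0,24): clear
  edge (0,24)–(0,13): clear
  midpoint (33/2,12) outside
  → clear
Obstacle 2 [(13,2) (23,0) (23,11)]:
  edge (13,2)–(23,0): clear
  edge (23,0)–(23,11): clear
  edge (23,11)–(13,2): clear
  midpoint (33/2,12) outside
  → clear
Obstacle 3 [(1,0) (10,2) (8,10)]:
  edge (1,0)–(10,2): clear
  edge (10,2)–(8,10): clear
  edge (8,10)–(1,0): clear
  midpoint (33/2,12) outside
  → clear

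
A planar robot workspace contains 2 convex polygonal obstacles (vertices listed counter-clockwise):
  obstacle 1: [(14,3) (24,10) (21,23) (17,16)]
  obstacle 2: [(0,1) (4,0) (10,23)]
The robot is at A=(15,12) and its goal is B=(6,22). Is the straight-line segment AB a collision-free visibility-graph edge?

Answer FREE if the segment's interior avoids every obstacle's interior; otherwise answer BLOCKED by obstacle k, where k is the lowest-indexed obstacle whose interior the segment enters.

Obstacle 1 [(14,3) (24,10) (21,23) (17,16)]:
  edge (14,3)–(24,10): clear
  edge (24,10)–(21,23): clear
  edge (21,23)–(17,16): clear
  edge (17,16)–(14,3): clear
  midpoint (21/2,17) outside
  → clear
Obstacle 2 [(0,1) (4,0) (10,23)]:
  edge (0,1)–(4,0): clear
  edge (4,0)–(10,23): crosses AB
  edge (10,23)–(0,1): crosses AB
  → BLOCKED

BLOCKED by obstacle 2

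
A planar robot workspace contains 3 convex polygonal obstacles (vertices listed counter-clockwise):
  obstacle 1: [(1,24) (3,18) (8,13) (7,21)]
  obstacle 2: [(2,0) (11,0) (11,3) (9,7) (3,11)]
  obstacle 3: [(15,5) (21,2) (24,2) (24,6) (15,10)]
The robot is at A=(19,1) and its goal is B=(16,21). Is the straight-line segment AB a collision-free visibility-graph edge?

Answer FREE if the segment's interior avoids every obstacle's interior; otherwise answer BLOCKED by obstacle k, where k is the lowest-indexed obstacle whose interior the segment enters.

Obstacle 1 [(1,24) (3,18) (8,13) (7,21)]:
  edge (1,24)–(3,18): clear
  edge (3,18)–(8,13): clear
  edge (8,13)–(7,21): clear
  edge (7,21)–(1,24): clear
  midpoint (35/2,11) outside
  → clear
Obstacle 2 [(2,0) (11,0) (11,3) (9,7) (3,11)]:
  edge (2,0)–(11,0): clear
  edge (11,0)–(11,3): clear
  edge (11,3)–(9,7): clear
  edge (9,7)–(3,11): clear
  edge (3,11)–(2,0): clear
  midpoint (35/2,11) outside
  → clear
Obstacle 3 [(15,5) (21,2) (24,2) (24,6) (15,10)]:
  edge (15,5)–(21,2): crosses AB
  edge (21,2)–(24,2): clear
  edge (24,2)–(24,6): clear
  edge (24,6)–(15,10): crosses AB
  edge (15,10)–(15,5): clear
  → BLOCKED

BLOCKED by obstacle 3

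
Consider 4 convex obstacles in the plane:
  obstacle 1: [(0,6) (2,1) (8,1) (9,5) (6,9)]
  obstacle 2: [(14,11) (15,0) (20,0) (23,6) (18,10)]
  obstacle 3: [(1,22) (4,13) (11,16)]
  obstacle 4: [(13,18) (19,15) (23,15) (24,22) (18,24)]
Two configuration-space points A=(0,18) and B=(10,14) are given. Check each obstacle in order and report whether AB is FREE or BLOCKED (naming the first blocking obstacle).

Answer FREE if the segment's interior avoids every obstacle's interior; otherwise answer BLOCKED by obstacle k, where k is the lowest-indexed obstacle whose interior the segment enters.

Obstacle 1 [(0,6) (2,1) (8,1) (9,5) (6,9)]:
  edge (0,6)–(2,1): clear
  edge (2,1)–(8,1): clear
  edge (8,1)–(9,5): clear
  edge (9,5)–(6,9): clear
  edge (6,9)–(0,6): clear
  midpoint (5,16) outside
  → clear
Obstacle 2 [(14,11) (15,0) (20,0) (23,6) (18,10)]:
  edge (14,11)–(15,0): clear
  edge (15,0)–(20,0): clear
  edge (20,0)–(23,6): clear
  edge (23,6)–(18,10): clear
  edge (18,10)–(14,11): clear
  midpoint (5,16) outside
  → clear
Obstacle 3 [(1,22) (4,13) (11,16)]:
  edge (1,22)–(4,13): crosses AB
  edge (4,13)–(11,16): crosses AB
  edge (11,16)–(1,22): clear
  → BLOCKED
Obstacle 4 [(13,18) (19,15) (23,15) (24,22) (18,24)]:
  edge (13,18)–(19,15): clear
  edge (19,15)–(23,15): clear
  edge (23,15)–(24,22): clear
  edge (24,22)–(18,24): clear
  edge (18,24)–(13,18): clear
  midpoint (5,16) outside
  → clear

BLOCKED by obstacle 3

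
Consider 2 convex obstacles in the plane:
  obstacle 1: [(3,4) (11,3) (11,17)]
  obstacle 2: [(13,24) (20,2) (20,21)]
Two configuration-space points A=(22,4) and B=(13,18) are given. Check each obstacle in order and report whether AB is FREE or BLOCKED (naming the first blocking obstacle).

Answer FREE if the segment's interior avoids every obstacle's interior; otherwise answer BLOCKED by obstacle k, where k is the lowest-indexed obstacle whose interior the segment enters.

Obstacle 1 [(3,4) (11,3) (11,17)]:
  edge (3,4)–(11,3): clear
  edge (11,3)–(11,17): clear
  edge (11,17)–(3,4): clear
  midpoint (35/2,11) outside
  → clear
Obstacle 2 [(13,24) (20,2) (20,21)]:
  edge (13,24)–(20,2): crosses AB
  edge (20,2)–(20,21): crosses AB
  edge (20,21)–(13,24): clear
  → BLOCKED

BLOCKED by obstacle 2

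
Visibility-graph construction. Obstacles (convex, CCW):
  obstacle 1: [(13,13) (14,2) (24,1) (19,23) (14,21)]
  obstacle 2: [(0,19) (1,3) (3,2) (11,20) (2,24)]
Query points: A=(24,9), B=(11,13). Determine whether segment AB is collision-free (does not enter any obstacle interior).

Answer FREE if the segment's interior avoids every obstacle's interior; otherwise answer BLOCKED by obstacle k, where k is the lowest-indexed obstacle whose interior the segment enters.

Obstacle 1 [(13,13) (14,2) (24,1) (19,23) (14,21)]:
  edge (13,13)–(14,2): crosses AB
  edge (14,2)–(24,1): clear
  edge (24,1)–(19,23): crosses AB
  edge (19,23)–(14,21): clear
  edge (14,21)–(13,13): clear
  → BLOCKED
Obstacle 2 [(0,19) (1,3) (3,2) (11,20) (2,24)]:
  edge (0,19)–(1,3): clear
  edge (1,3)–(3,2): clear
  edge (3,2)–(11,20): clear
  edge (11,20)–(2,24): clear
  edge (2,24)–(0,19): clear
  midpoint (35/2,11) outside
  → clear

BLOCKED by obstacle 1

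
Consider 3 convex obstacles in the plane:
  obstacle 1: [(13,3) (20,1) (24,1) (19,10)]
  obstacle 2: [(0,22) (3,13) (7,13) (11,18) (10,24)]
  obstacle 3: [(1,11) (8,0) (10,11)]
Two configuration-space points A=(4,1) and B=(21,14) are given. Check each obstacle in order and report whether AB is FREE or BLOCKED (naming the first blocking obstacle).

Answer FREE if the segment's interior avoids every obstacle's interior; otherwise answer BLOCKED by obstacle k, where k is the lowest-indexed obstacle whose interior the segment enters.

Obstacle 1 [(13,3) (20,1) (24,1) (19,10)]:
  edge (13,3)–(20,1): clear
  edge (20,1)–(24,1): clear
  edge (24,1)–(19,10): clear
  edge (19,10)–(13,3): clear
  midpoint (25/2,15/2) outside
  → clear
Obstacle 2 [(0,22) (3,13) (7,13) (11,18) (10,24)]:
  edge (0,22)–(3,13): clear
  edge (3,13)–(7,13): clear
  edge (7,13)–(11,18): clear
  edge (11,18)–(10,24): clear
  edge (10,24)–(0,22): clear
  midpoint (25/2,15/2) outside
  → clear
Obstacle 3 [(1,11) (8,0) (10,11)]:
  edge (1,11)–(8,0): crosses AB
  edge (8,0)–(10,11): crosses AB
  edge (10,11)–(1,11): clear
  → BLOCKED

BLOCKED by obstacle 3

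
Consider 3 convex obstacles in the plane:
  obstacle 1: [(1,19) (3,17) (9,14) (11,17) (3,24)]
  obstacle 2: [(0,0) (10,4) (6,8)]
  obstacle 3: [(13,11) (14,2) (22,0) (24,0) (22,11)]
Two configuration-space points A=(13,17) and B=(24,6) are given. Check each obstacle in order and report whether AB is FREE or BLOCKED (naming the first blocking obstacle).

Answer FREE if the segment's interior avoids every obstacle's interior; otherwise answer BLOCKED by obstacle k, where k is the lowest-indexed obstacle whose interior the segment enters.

Obstacle 1 [(1,19) (3,17) (9,14) (11,17) (3,24)]:
  edge (1,19)–(3,17): clear
  edge (3,17)–(9,14): clear
  edge (9,14)–(11,17): clear
  edge (11,17)–(3,24): clear
  edge (3,24)–(1,19): clear
  midpoint (37/2,23/2) outside
  → clear
Obstacle 2 [(0,0) (10,4) (6,8)]:
  edge (0,0)–(10,4): clear
  edge (10,4)–(6,8): clear
  edge (6,8)–(0,0): clear
  midpoint (37/2,23/2) outside
  → clear
Obstacle 3 [(13,11) (14,2) (22,0) (24,0) (22,11)]:
  edge (13,11)–(14,2): clear
  edge (14,2)–(22,0): clear
  edge (22,0)–(24,0): clear
  edge (24,0)–(22,11): crosses AB
  edge (22,11)–(13,11): crosses AB
  → BLOCKED

BLOCKED by obstacle 3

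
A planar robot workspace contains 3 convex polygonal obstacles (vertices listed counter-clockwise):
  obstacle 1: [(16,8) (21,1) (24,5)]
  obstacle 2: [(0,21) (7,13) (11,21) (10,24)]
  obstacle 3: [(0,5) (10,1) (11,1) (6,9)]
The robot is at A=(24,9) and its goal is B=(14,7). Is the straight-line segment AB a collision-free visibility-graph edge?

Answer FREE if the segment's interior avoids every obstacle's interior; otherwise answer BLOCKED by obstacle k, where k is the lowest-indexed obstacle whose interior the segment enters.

Obstacle 1 [(16,8) (21,1) (24,5)]:
  edge (16,8)–(21,1): crosses AB
  edge (21,1)–(24,5): clear
  edge (24,5)–(16,8): crosses AB
  → BLOCKED
Obstacle 2 [(0,21) (7,13) (11,21) (10,24)]:
  edge (0,21)–(7,13): clear
  edge (7,13)–(11,21): clear
  edge (11,21)–(10,24): clear
  edge (10,24)–(0,21): clear
  midpoint (19,8) outside
  → clear
Obstacle 3 [(0,5) (10,1) (11,1) (6,9)]:
  edge (0,5)–(10,1): clear
  edge (10,1)–(11,1): clear
  edge (11,1)–(6,9): clear
  edge (6,9)–(0,5): clear
  midpoint (19,8) outside
  → clear

BLOCKED by obstacle 1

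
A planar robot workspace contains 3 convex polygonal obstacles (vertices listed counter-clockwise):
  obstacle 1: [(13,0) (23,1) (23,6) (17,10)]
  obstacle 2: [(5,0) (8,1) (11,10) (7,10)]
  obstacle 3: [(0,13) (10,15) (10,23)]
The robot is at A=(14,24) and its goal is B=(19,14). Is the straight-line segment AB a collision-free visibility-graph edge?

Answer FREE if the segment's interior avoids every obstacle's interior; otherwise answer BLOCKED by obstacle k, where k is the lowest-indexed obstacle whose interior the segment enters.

Obstacle 1 [(13,0) (23,1) (23,6) (17,10)]:
  edge (13,0)–(23,1): clear
  edge (23,1)–(23,6): clear
  edge (23,6)–(17,10): clear
  edge (17,10)–(13,0): clear
  midpoint (33/2,19) outside
  → clear
Obstacle 2 [(5,0) (8,1) (11,10) (7,10)]:
  edge (5,0)–(8,1): clear
  edge (8,1)–(11,10): clear
  edge (11,10)–(7,10): clear
  edge (7,10)–(5,0): clear
  midpoint (33/2,19) outside
  → clear
Obstacle 3 [(0,13) (10,15) (10,23)]:
  edge (0,13)–(10,15): clear
  edge (10,15)–(10,23): clear
  edge (10,23)–(0,13): clear
  midpoint (33/2,19) outside
  → clear

FREE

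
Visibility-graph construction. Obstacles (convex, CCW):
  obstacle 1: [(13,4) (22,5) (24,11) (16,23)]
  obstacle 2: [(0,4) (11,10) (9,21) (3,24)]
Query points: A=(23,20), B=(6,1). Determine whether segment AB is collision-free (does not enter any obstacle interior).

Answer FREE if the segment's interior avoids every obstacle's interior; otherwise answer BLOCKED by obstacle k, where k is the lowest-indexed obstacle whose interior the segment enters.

Obstacle 1 [(13,4) (22,5) (24,11) (16,23)]:
  edge (13,4)–(22,5): clear
  edge (22,5)–(24,11): clear
  edge (24,11)–(16,23): crosses AB
  edge (16,23)–(13,4): crosses AB
  → BLOCKED
Obstacle 2 [(0,4) (11,10) (9,21) (3,24)]:
  edge (0,4)–(11,10): clear
  edge (11,10)–(9,21): clear
  edge (9,21)–(3,24): clear
  edge (3,24)–(0,4): clear
  midpoint (29/2,21/2) outside
  → clear

BLOCKED by obstacle 1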